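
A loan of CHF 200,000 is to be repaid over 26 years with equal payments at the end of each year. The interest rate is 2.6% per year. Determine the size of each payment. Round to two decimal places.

Level ordinary annuity; solve PV = PMT × [(1 − (1+r)^−n)/r] for PMT.
Periodic rate r = 0.026 per year.
With n = 26: PMT = 200,000 / ([(1 − (1+r)^−n)/r]) = CHF 10,678.95

CHF 10,678.95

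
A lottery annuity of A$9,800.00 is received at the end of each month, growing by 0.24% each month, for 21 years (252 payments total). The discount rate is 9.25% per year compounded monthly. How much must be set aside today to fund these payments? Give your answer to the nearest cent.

Periodic rate r = 0.0925/12 per month; n is counted in months.
Growing ordinary annuity: PV = PMT₁ × [1 − ((1+g)/(1+r))^n] / (r − g) = 9,800 × [1 − ((1+0.0024)/(1+r))^252] / (r − 0.0024) = A$1,358,364.51.

A$1,358,364.51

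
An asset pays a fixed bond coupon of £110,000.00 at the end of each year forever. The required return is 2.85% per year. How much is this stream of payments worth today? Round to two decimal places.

Periodic rate r = 0.0285 per year.
Level perpetuity: PV = PMT / r = 110,000 / (0.0285) = £3,859,649.12.

£3,859,649.12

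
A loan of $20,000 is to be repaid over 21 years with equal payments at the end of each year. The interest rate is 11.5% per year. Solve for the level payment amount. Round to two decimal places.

$2,560.33

Level ordinary annuity; solve PV = PMT × [(1 − (1+r)^−n)/r] for PMT.
Periodic rate r = 0.115 per year.
With n = 21: PMT = 20,000 / ([(1 − (1+r)^−n)/r]) = $2,560.33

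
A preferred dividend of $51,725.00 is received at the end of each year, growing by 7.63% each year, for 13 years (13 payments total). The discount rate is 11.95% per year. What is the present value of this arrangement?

Periodic rate r = 0.1195 per year.
Growing ordinary annuity: PV = PMT₁ × [1 − ((1+g)/(1+r))^n] / (r − g) = 51,725 × [1 − ((1+0.0763)/(1+r))^13] / (r − 0.0763) = $479,482.68.

$479,482.68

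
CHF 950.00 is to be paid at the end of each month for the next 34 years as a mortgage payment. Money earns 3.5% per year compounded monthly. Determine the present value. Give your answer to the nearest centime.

This is an ordinary annuity: 408 payments of CHF 950.00 at the end of each month.
Periodic rate r = 0.035/12 per month; n is counted in months.
PV = PMT × [(1 − (1+r)^−n)/r] = 950 × [1 − (1+r)^−408] / r = CHF 226,453.30

CHF 226,453.30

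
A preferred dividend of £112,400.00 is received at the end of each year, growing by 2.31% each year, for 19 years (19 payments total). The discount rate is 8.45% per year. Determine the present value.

£1,225,723.92

Periodic rate r = 0.0845 per year.
Growing ordinary annuity: PV = PMT₁ × [1 − ((1+g)/(1+r))^n] / (r − g) = 112,400 × [1 − ((1+0.0231)/(1+r))^19] / (r − 0.0231) = £1,225,723.92.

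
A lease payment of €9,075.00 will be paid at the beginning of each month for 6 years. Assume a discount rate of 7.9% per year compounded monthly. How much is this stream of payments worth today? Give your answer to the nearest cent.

This is an annuity due: 72 payments of €9,075.00 at the beginning of each month.
Periodic rate r = 0.079/12 per month; n is counted in months.
PV = PMT × [(1 − (1+r)^−n)/r] × (1+r) = 9,075 × [1 − (1+r)^−72] / r × (1+r) = €522,449.49

€522,449.49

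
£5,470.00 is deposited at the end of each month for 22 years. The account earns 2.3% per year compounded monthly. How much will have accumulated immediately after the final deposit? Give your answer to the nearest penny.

£1,877,418.87

This is an ordinary annuity: 264 deposits of £5,470.00 at the end of each month.
Periodic rate r = 0.023/12 per month; n is counted in months.
FV = PMT × [((1+r)^n − 1)/r] = 5,470 × [(1+r)^264 − 1] / r = £1,877,418.87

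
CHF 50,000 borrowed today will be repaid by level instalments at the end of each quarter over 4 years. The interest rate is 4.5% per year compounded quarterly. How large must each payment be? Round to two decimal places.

Level ordinary annuity; solve PV = PMT × [(1 − (1+r)^−n)/r] for PMT.
Periodic rate r = 0.045/4 per quarter; n is counted in quarters.
With n = 16: PMT = 50,000 / ([(1 − (1+r)^−n)/r]) = CHF 3,432.18

CHF 3,432.18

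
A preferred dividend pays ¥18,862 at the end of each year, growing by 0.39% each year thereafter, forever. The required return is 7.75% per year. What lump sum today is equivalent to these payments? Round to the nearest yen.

Periodic rate r = 0.0775 per year.
Growing perpetuity (Gordon): PV = PMT₁ / (r − g) = 18,862 / (r − 0.0039) = ¥256,277.

¥256,277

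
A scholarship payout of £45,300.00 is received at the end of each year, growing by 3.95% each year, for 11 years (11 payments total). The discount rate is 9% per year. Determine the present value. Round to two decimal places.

Periodic rate r = 0.09 per year.
Growing ordinary annuity: PV = PMT₁ × [1 − ((1+g)/(1+r))^n] / (r − g) = 45,300 × [1 − ((1+0.0395)/(1+r))^11] / (r − 0.0395) = £364,695.00.

£364,695.00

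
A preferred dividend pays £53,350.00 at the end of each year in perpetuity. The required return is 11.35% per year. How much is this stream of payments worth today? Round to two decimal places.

Periodic rate r = 0.1135 per year.
Level perpetuity: PV = PMT / r = 53,350 / (0.1135) = £470,044.05.

£470,044.05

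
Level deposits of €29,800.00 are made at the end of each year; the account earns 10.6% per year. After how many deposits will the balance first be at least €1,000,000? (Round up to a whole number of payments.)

Periodic rate r = 0.106 per year.
Ordinary annuity FV: 1,000,000 = 29,800 × [((1+r)^n − 1)/r].
(1+r)^n = 1 + 1,000,000 × r / 29,800, so n = ln(1 + 1,000,000·r/29,800) / ln(1+r) = 15.05.
Round up to a whole number of payments: n = 16.

16 payments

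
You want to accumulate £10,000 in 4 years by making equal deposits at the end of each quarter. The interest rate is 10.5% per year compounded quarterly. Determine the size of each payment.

Level ordinary annuity; solve FV = PMT × [((1+r)^n − 1)/r] for PMT.
Periodic rate r = 0.105/4 per quarter; n is counted in quarters.
With n = 16: PMT = 10,000 / ([((1+r)^n − 1)/r]) = £510.96

£510.96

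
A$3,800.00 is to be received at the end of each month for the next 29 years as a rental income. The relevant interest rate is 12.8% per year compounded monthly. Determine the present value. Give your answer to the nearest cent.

This is an ordinary annuity: 348 payments of A$3,800.00 at the end of each month.
Periodic rate r = 0.128/12 per month; n is counted in months.
PV = PMT × [(1 − (1+r)^−n)/r] = 3,800 × [1 − (1+r)^−348] / r = A$347,374.54

A$347,374.54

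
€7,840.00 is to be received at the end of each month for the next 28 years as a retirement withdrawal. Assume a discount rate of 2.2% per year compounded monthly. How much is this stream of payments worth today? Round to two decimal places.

This is an ordinary annuity: 336 payments of €7,840.00 at the end of each month.
Periodic rate r = 0.022/12 per month; n is counted in months.
PV = PMT × [(1 − (1+r)^−n)/r] = 7,840 × [1 − (1+r)^−336] / r = €1,965,394.43

€1,965,394.43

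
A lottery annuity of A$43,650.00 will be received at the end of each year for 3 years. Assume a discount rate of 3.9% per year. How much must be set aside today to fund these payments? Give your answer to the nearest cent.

A$121,362.99

This is an ordinary annuity: 3 payments of A$43,650.00 at the end of each year.
Periodic rate r = 0.039 per year.
PV = PMT × [(1 − (1+r)^−n)/r] = 43,650 × [1 − (1+r)^−3] / r = A$121,362.99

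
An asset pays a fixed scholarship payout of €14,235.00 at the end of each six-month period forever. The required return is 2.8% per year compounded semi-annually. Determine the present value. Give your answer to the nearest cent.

€1,016,785.71

Periodic rate r = 0.028/2 per half-year.
Level perpetuity: PV = PMT / r = 14,235 / (0.028/2) = €1,016,785.71.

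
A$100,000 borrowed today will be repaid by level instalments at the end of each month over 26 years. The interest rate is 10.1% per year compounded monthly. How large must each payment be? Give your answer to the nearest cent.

Level ordinary annuity; solve PV = PMT × [(1 − (1+r)^−n)/r] for PMT.
Periodic rate r = 0.101/12 per month; n is counted in months.
With n = 312: PMT = 100,000 / ([(1 − (1+r)^−n)/r]) = A$908.11

A$908.11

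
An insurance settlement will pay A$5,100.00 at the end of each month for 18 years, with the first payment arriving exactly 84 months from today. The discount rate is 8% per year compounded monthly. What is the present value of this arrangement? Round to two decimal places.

A$335,790.61

Ordinary annuity of 216 payments, first payment at period 84.
Periodic rate r = 0.08/12 per month; n is counted in months.
The ordinary-annuity PV formula values the stream one period before the first payment (period 83); discount that back 83 periods:
PV₀ = 5,100 × [1 − (1+r)^−216] / r × (1+r)^−83 = A$335,790.61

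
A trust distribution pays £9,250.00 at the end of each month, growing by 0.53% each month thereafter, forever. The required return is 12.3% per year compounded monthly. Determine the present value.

Periodic rate r = 0.123/12 per month.
Growing perpetuity (Gordon): PV = PMT₁ / (r − g) = 9,250 / (r − 0.0053) = £1,868,686.87.

£1,868,686.87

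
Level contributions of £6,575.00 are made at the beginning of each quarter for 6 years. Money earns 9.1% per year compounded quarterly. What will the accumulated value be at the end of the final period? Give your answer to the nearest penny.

This is an annuity due: 24 deposits of £6,575.00 at the beginning of each quarter.
Periodic rate r = 0.091/4 per quarter; n is counted in quarters.
FV = PMT × [((1+r)^n − 1)/r] × (1+r) = 6,575 × [(1+r)^24 − 1] / r × (1+r) = £211,581.68

£211,581.68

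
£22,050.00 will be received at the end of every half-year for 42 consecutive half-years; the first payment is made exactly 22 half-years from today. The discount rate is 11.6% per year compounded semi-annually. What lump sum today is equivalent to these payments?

Ordinary annuity of 42 payments, first payment at period 22.
Periodic rate r = 0.116/2 per half-year; n is counted in half-years.
The ordinary-annuity PV formula values the stream one period before the first payment (period 21); discount that back 21 periods:
PV₀ = 22,050 × [1 − (1+r)^−42] / r × (1+r)^−21 = £105,455.15

£105,455.15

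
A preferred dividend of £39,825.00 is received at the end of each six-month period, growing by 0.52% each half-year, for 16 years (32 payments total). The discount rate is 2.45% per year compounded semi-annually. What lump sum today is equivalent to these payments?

£1,132,073.46

Periodic rate r = 0.0245/2 per half-year; n is counted in half-years.
Growing ordinary annuity: PV = PMT₁ × [1 − ((1+g)/(1+r))^n] / (r − g) = 39,825 × [1 − ((1+0.0052)/(1+r))^32] / (r − 0.0052) = £1,132,073.46.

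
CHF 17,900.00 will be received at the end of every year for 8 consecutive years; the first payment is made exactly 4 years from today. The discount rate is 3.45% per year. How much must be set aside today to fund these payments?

CHF 111,371.74

Ordinary annuity of 8 payments, first payment at period 4.
Periodic rate r = 0.0345 per year.
The ordinary-annuity PV formula values the stream one period before the first payment (period 3); discount that back 3 periods:
PV₀ = 17,900 × [1 − (1+r)^−8] / r × (1+r)^−3 = CHF 111,371.74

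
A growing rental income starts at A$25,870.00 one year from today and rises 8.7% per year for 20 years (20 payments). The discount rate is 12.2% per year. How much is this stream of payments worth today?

A$346,983.91

Periodic rate r = 0.122 per year.
Growing ordinary annuity: PV = PMT₁ × [1 − ((1+g)/(1+r))^n] / (r − g) = 25,870 × [1 − ((1+0.087)/(1+r))^20] / (r − 0.087) = A$346,983.91.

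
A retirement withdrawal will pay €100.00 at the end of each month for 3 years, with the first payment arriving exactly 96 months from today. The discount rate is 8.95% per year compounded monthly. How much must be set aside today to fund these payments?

€1,553.53

Ordinary annuity of 36 payments, first payment at period 96.
Periodic rate r = 0.0895/12 per month; n is counted in months.
The ordinary-annuity PV formula values the stream one period before the first payment (period 95); discount that back 95 periods:
PV₀ = 100 × [1 − (1+r)^−36] / r × (1+r)^−95 = €1,553.53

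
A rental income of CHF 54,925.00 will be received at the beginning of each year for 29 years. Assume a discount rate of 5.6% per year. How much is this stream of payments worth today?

This is an annuity due: 29 payments of CHF 54,925.00 at the beginning of each year.
Periodic rate r = 0.056 per year.
PV = PMT × [(1 − (1+r)^−n)/r] × (1+r) = 54,925 × [1 − (1+r)^−29] / r × (1+r) = CHF 822,427.85

CHF 822,427.85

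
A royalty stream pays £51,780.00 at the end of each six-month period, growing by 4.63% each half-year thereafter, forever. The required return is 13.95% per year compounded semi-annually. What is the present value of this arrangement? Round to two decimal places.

£2,208,102.35

Periodic rate r = 0.1395/2 per half-year.
Growing perpetuity (Gordon): PV = PMT₁ / (r − g) = 51,780 / (r − 0.0463) = £2,208,102.35.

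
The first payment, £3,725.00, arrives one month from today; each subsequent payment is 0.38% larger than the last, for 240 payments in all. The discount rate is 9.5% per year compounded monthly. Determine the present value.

Periodic rate r = 0.095/12 per month; n is counted in months.
Growing ordinary annuity: PV = PMT₁ × [1 − ((1+g)/(1+r))^n] / (r − g) = 3,725 × [1 − ((1+0.0038)/(1+r))^240] / (r − 0.0038) = £566,017.19.

£566,017.19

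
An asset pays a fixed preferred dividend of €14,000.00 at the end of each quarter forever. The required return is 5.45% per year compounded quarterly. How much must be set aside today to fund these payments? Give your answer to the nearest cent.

€1,027,522.94

Periodic rate r = 0.0545/4 per quarter.
Level perpetuity: PV = PMT / r = 14,000 / (0.0545/4) = €1,027,522.94.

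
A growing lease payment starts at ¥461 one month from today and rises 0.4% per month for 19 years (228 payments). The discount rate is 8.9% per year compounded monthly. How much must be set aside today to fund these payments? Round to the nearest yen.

¥72,739

Periodic rate r = 0.089/12 per month; n is counted in months.
Growing ordinary annuity: PV = PMT₁ × [1 − ((1+g)/(1+r))^n] / (r − g) = 461 × [1 − ((1+0.004)/(1+r))^228] / (r − 0.004) = ¥72,739.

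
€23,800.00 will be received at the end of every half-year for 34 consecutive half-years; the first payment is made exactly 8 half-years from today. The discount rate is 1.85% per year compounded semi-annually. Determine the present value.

€648,420.51

Ordinary annuity of 34 payments, first payment at period 8.
Periodic rate r = 0.0185/2 per half-year; n is counted in half-years.
The ordinary-annuity PV formula values the stream one period before the first payment (period 7); discount that back 7 periods:
PV₀ = 23,800 × [1 − (1+r)^−34] / r × (1+r)^−7 = €648,420.51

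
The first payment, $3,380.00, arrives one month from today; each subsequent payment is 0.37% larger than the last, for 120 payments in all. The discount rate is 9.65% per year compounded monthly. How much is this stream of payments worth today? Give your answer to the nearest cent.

$314,721.75

Periodic rate r = 0.0965/12 per month; n is counted in months.
Growing ordinary annuity: PV = PMT₁ × [1 − ((1+g)/(1+r))^n] / (r − g) = 3,380 × [1 − ((1+0.0037)/(1+r))^120] / (r − 0.0037) = $314,721.75.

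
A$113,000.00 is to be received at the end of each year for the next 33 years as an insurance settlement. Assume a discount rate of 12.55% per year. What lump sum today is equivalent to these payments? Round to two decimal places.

A$882,200.00

This is an ordinary annuity: 33 payments of A$113,000.00 at the end of each year.
Periodic rate r = 0.1255 per year.
PV = PMT × [(1 − (1+r)^−n)/r] = 113,000 × [1 − (1+r)^−33] / r = A$882,200.00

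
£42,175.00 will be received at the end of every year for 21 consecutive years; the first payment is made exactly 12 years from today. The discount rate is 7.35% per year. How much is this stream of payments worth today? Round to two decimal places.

£203,687.14

Ordinary annuity of 21 payments, first payment at period 12.
Periodic rate r = 0.0735 per year.
The ordinary-annuity PV formula values the stream one period before the first payment (period 11); discount that back 11 periods:
PV₀ = 42,175 × [1 − (1+r)^−21] / r × (1+r)^−11 = £203,687.14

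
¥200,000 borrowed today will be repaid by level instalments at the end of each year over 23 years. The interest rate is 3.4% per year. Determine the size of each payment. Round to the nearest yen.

Level ordinary annuity; solve PV = PMT × [(1 − (1+r)^−n)/r] for PMT.
Periodic rate r = 0.034 per year.
With n = 23: PMT = 200,000 / ([(1 − (1+r)^−n)/r]) = ¥12,674

¥12,674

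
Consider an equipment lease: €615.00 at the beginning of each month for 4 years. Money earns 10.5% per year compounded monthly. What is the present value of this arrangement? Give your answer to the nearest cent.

This is an annuity due: 48 payments of €615.00 at the beginning of each month.
Periodic rate r = 0.105/12 per month; n is counted in months.
PV = PMT × [(1 − (1+r)^−n)/r] × (1+r) = 615 × [1 − (1+r)^−48] / r × (1+r) = €24,230.44

€24,230.44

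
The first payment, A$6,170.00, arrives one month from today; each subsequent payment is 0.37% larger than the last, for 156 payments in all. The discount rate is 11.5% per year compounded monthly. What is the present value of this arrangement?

Periodic rate r = 0.115/12 per month; n is counted in months.
Growing ordinary annuity: PV = PMT₁ × [1 − ((1+g)/(1+r))^n] / (r − g) = 6,170 × [1 − ((1+0.0037)/(1+r))^156] / (r − 0.0037) = A$627,324.78.

A$627,324.78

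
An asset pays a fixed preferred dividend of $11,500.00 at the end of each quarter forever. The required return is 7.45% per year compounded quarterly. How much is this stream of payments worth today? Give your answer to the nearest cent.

$617,449.66

Periodic rate r = 0.0745/4 per quarter.
Level perpetuity: PV = PMT / r = 11,500 / (0.0745/4) = $617,449.66.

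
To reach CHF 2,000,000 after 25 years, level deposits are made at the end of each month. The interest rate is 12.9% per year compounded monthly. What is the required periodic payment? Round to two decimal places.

CHF 906.24

Level ordinary annuity; solve FV = PMT × [((1+r)^n − 1)/r] for PMT.
Periodic rate r = 0.129/12 per month; n is counted in months.
With n = 300: PMT = 2,000,000 / ([((1+r)^n − 1)/r]) = CHF 906.24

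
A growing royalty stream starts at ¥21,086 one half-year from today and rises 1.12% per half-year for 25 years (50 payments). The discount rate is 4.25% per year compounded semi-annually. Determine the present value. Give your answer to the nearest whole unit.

¥818,499

Periodic rate r = 0.0425/2 per half-year; n is counted in half-years.
Growing ordinary annuity: PV = PMT₁ × [1 − ((1+g)/(1+r))^n] / (r − g) = 21,086 × [1 − ((1+0.0112)/(1+r))^50] / (r − 0.0112) = ¥818,499.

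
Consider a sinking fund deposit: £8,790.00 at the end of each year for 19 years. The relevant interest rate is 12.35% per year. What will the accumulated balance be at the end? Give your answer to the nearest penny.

£579,270.61

This is an ordinary annuity: 19 deposits of £8,790.00 at the end of each year.
Periodic rate r = 0.1235 per year.
FV = PMT × [((1+r)^n − 1)/r] = 8,790 × [(1+r)^19 − 1] / r = £579,270.61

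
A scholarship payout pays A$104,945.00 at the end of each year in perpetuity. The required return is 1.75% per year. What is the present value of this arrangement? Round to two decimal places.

A$5,996,857.14

Periodic rate r = 0.0175 per year.
Level perpetuity: PV = PMT / r = 104,945 / (0.0175) = A$5,996,857.14.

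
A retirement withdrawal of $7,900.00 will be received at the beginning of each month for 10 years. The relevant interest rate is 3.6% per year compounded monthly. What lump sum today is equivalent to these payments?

$797,514.01

This is an annuity due: 120 payments of $7,900.00 at the beginning of each month.
Periodic rate r = 0.036/12 per month; n is counted in months.
PV = PMT × [(1 − (1+r)^−n)/r] × (1+r) = 7,900 × [1 − (1+r)^−120] / r × (1+r) = $797,514.01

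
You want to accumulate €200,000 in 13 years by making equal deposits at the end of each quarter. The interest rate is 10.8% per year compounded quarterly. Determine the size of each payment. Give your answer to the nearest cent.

€1,802.20

Level ordinary annuity; solve FV = PMT × [((1+r)^n − 1)/r] for PMT.
Periodic rate r = 0.108/4 per quarter; n is counted in quarters.
With n = 52: PMT = 200,000 / ([((1+r)^n − 1)/r]) = €1,802.20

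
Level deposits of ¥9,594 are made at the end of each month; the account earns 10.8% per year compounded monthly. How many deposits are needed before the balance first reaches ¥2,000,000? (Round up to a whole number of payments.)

118 payments

Periodic rate r = 0.108/12 per month; n is counted in months.
Ordinary annuity FV: 2,000,000 = 9,594 × [((1+r)^n − 1)/r].
(1+r)^n = 1 + 2,000,000 × r / 9,594, so n = ln(1 + 2,000,000·r/9,594) / ln(1+r) = 117.91.
Round up to a whole number of payments: n = 118.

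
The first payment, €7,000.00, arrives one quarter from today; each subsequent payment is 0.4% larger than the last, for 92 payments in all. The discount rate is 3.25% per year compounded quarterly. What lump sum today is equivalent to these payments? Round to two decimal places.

€533,239.59

Periodic rate r = 0.0325/4 per quarter; n is counted in quarters.
Growing ordinary annuity: PV = PMT₁ × [1 − ((1+g)/(1+r))^n] / (r − g) = 7,000 × [1 − ((1+0.004)/(1+r))^92] / (r − 0.004) = €533,239.59.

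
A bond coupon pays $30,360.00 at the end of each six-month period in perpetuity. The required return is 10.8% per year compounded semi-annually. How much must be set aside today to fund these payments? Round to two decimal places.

$562,222.22

Periodic rate r = 0.108/2 per half-year.
Level perpetuity: PV = PMT / r = 30,360 / (0.108/2) = $562,222.22.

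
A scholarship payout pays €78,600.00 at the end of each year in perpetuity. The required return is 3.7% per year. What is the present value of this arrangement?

Periodic rate r = 0.037 per year.
Level perpetuity: PV = PMT / r = 78,600 / (0.037) = €2,124,324.32.

€2,124,324.32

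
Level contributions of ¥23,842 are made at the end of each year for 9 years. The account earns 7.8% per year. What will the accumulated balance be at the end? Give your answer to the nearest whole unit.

This is an ordinary annuity: 9 deposits of ¥23,842 at the end of each year.
Periodic rate r = 0.078 per year.
FV = PMT × [((1+r)^n − 1)/r] = 23,842 × [(1+r)^9 − 1] / r = ¥295,254

¥295,254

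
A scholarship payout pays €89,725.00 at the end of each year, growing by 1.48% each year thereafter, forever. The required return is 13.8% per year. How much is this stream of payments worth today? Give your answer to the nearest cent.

€728,287.34

Periodic rate r = 0.138 per year.
Growing perpetuity (Gordon): PV = PMT₁ / (r − g) = 89,725 / (r − 0.0148) = €728,287.34.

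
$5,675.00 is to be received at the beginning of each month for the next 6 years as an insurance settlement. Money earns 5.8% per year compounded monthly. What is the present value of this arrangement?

This is an annuity due: 72 payments of $5,675.00 at the beginning of each month.
Periodic rate r = 0.058/12 per month; n is counted in months.
PV = PMT × [(1 − (1+r)^−n)/r] × (1+r) = 5,675 × [1 − (1+r)^−72] / r × (1+r) = $346,049.70

$346,049.70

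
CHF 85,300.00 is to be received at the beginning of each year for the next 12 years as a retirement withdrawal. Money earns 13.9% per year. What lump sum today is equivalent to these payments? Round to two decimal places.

This is an annuity due: 12 payments of CHF 85,300.00 at the beginning of each year.
Periodic rate r = 0.139 per year.
PV = PMT × [(1 − (1+r)^−n)/r] × (1+r) = 85,300 × [1 − (1+r)^−12] / r × (1+r) = CHF 552,355.80

CHF 552,355.80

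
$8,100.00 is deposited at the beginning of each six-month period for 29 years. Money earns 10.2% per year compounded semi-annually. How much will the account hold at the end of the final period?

This is an annuity due: 58 deposits of $8,100.00 at the beginning of each six-month period.
Periodic rate r = 0.102/2 per half-year; n is counted in half-years.
FV = PMT × [((1+r)^n − 1)/r] × (1+r) = 8,100 × [(1+r)^58 − 1] / r × (1+r) = $2,821,726.68

$2,821,726.68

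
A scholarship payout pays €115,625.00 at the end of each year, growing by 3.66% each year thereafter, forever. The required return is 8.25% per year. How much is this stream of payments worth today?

€2,519,063.18

Periodic rate r = 0.0825 per year.
Growing perpetuity (Gordon): PV = PMT₁ / (r − g) = 115,625 / (r − 0.0366) = €2,519,063.18.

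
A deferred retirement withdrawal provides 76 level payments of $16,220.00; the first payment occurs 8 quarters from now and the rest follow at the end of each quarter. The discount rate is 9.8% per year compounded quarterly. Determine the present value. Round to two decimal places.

Ordinary annuity of 76 payments, first payment at period 8.
Periodic rate r = 0.098/4 per quarter; n is counted in quarters.
The ordinary-annuity PV formula values the stream one period before the first payment (period 7); discount that back 7 periods:
PV₀ = 16,220 × [1 − (1+r)^−76] / r × (1+r)^−7 = $470,061.74

$470,061.74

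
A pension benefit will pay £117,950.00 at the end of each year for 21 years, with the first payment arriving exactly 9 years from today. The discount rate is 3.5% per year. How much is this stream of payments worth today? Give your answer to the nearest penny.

Ordinary annuity of 21 payments, first payment at period 9.
Periodic rate r = 0.035 per year.
The ordinary-annuity PV formula values the stream one period before the first payment (period 8); discount that back 8 periods:
PV₀ = 117,950 × [1 − (1+r)^−21] / r × (1+r)^−8 = £1,316,535.66

£1,316,535.66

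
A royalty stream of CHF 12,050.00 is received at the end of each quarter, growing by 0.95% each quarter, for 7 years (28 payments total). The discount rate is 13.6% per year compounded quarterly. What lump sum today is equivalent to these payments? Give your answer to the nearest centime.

Periodic rate r = 0.136/4 per quarter; n is counted in quarters.
Growing ordinary annuity: PV = PMT₁ × [1 − ((1+g)/(1+r))^n] / (r − g) = 12,050 × [1 − ((1+0.0095)/(1+r))^28] / (r − 0.0095) = CHF 240,519.12.

CHF 240,519.12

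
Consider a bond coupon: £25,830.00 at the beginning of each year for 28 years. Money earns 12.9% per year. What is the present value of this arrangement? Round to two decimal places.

This is an annuity due: 28 payments of £25,830.00 at the beginning of each year.
Periodic rate r = 0.129 per year.
PV = PMT × [(1 − (1+r)^−n)/r] × (1+r) = 25,830 × [1 − (1+r)^−28] / r × (1+r) = £218,497.74

£218,497.74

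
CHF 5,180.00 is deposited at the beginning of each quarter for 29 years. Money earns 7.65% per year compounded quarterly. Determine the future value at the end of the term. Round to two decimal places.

This is an annuity due: 116 deposits of CHF 5,180.00 at the beginning of each quarter.
Periodic rate r = 0.0765/4 per quarter; n is counted in quarters.
FV = PMT × [((1+r)^n − 1)/r] × (1+r) = 5,180 × [(1+r)^116 − 1] / r × (1+r) = CHF 2,209,051.56

CHF 2,209,051.56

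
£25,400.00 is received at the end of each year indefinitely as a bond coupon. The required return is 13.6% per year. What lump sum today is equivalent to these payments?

£186,764.71

Periodic rate r = 0.136 per year.
Level perpetuity: PV = PMT / r = 25,400 / (0.136) = £186,764.71.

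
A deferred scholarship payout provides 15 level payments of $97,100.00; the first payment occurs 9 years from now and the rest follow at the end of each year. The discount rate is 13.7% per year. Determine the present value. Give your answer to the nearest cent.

$216,771.70

Ordinary annuity of 15 payments, first payment at period 9.
Periodic rate r = 0.137 per year.
The ordinary-annuity PV formula values the stream one period before the first payment (period 8); discount that back 8 periods:
PV₀ = 97,100 × [1 − (1+r)^−15] / r × (1+r)^−8 = $216,771.70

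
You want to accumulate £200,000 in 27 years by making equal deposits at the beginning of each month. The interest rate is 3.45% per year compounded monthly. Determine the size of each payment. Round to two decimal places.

Level annuity due; solve FV = PMT × [((1+r)^n − 1)/r] × (1+r) for PMT.
Periodic rate r = 0.0345/12 per month; n is counted in months.
With n = 324: PMT = 200,000 / ([((1+r)^n − 1)/r] × (1+r)) = £373.54

£373.54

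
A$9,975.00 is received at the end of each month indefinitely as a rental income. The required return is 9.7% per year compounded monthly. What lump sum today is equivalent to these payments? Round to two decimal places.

Periodic rate r = 0.097/12 per month.
Level perpetuity: PV = PMT / r = 9,975 / (0.097/12) = A$1,234,020.62.

A$1,234,020.62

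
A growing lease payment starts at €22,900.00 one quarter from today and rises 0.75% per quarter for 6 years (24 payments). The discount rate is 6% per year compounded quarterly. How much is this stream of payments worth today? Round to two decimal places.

Periodic rate r = 0.06/4 per quarter; n is counted in quarters.
Growing ordinary annuity: PV = PMT₁ × [1 − ((1+g)/(1+r))^n] / (r − g) = 22,900 × [1 − ((1+0.0075)/(1+r))^24] / (r − 0.0075) = €497,864.90.

€497,864.90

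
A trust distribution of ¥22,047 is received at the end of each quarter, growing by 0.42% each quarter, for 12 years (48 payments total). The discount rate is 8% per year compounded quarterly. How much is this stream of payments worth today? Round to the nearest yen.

Periodic rate r = 0.08/4 per quarter; n is counted in quarters.
Growing ordinary annuity: PV = PMT₁ × [1 − ((1+g)/(1+r))^n] / (r − g) = 22,047 × [1 − ((1+0.0042)/(1+r))^48] / (r − 0.0042) = ¥735,819.

¥735,819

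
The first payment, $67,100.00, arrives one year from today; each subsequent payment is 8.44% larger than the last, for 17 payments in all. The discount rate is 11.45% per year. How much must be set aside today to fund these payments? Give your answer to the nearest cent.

$829,595.58

Periodic rate r = 0.1145 per year.
Growing ordinary annuity: PV = PMT₁ × [1 − ((1+g)/(1+r))^n] / (r − g) = 67,100 × [1 − ((1+0.0844)/(1+r))^17] / (r − 0.0844) = $829,595.58.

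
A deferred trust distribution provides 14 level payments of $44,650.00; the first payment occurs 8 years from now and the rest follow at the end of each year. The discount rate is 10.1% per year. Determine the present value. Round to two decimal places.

Ordinary annuity of 14 payments, first payment at period 8.
Periodic rate r = 0.101 per year.
The ordinary-annuity PV formula values the stream one period before the first payment (period 7); discount that back 7 periods:
PV₀ = 44,650 × [1 − (1+r)^−14] / r × (1+r)^−7 = $166,808.86

$166,808.86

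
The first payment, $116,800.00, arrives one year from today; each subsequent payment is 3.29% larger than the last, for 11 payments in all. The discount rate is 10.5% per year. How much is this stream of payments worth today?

Periodic rate r = 0.105 per year.
Growing ordinary annuity: PV = PMT₁ × [1 − ((1+g)/(1+r))^n] / (r − g) = 116,800 × [1 − ((1+0.0329)/(1+r))^11] / (r − 0.0329) = $848,778.39.

$848,778.39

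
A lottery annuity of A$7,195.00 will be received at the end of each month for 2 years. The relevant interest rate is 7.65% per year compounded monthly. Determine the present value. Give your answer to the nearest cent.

This is an ordinary annuity: 24 payments of A$7,195.00 at the end of each month.
Periodic rate r = 0.0765/12 per month; n is counted in months.
PV = PMT × [(1 − (1+r)^−n)/r] = 7,195 × [1 − (1+r)^−24] / r = A$159,648.24

A$159,648.24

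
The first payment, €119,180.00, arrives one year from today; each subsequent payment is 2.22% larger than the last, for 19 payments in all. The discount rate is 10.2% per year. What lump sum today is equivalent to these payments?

Periodic rate r = 0.102 per year.
Growing ordinary annuity: PV = PMT₁ × [1 − ((1+g)/(1+r))^n] / (r − g) = 119,180 × [1 − ((1+0.0222)/(1+r))^19] / (r − 0.0222) = €1,135,443.46.

€1,135,443.46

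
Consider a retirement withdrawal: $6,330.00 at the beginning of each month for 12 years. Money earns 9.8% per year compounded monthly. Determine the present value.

$539,198.04

This is an annuity due: 144 payments of $6,330.00 at the beginning of each month.
Periodic rate r = 0.098/12 per month; n is counted in months.
PV = PMT × [(1 − (1+r)^−n)/r] × (1+r) = 6,330 × [1 − (1+r)^−144] / r × (1+r) = $539,198.04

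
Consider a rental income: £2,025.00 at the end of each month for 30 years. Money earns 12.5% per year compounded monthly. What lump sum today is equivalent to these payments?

£189,738.61

This is an ordinary annuity: 360 payments of £2,025.00 at the end of each month.
Periodic rate r = 0.125/12 per month; n is counted in months.
PV = PMT × [(1 − (1+r)^−n)/r] = 2,025 × [1 − (1+r)^−360] / r = £189,738.61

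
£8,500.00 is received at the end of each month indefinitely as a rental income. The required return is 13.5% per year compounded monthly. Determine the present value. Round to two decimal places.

£755,555.56

Periodic rate r = 0.135/12 per month.
Level perpetuity: PV = PMT / r = 8,500 / (0.135/12) = £755,555.56.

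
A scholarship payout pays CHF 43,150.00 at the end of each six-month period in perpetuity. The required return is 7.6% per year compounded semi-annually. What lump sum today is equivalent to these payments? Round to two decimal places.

Periodic rate r = 0.076/2 per half-year.
Level perpetuity: PV = PMT / r = 43,150 / (0.076/2) = CHF 1,135,526.32.

CHF 1,135,526.32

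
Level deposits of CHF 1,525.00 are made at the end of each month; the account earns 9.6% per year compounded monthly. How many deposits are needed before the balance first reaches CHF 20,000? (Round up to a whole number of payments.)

Periodic rate r = 0.096/12 per month; n is counted in months.
Ordinary annuity FV: 20,000 = 1,525 × [((1+r)^n − 1)/r].
(1+r)^n = 1 + 20,000 × r / 1,525, so n = ln(1 + 20,000·r/1,525) / ln(1+r) = 12.52.
Round up to a whole number of payments: n = 13.

13 payments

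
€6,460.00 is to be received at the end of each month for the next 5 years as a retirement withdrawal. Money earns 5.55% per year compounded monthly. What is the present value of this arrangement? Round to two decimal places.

€337,791.04

This is an ordinary annuity: 60 payments of €6,460.00 at the end of each month.
Periodic rate r = 0.0555/12 per month; n is counted in months.
PV = PMT × [(1 − (1+r)^−n)/r] = 6,460 × [1 − (1+r)^−60] / r = €337,791.04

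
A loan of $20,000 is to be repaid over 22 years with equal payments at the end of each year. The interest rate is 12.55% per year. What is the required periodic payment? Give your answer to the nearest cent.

Level ordinary annuity; solve PV = PMT × [(1 − (1+r)^−n)/r] for PMT.
Periodic rate r = 0.1255 per year.
With n = 22: PMT = 20,000 / ([(1 − (1+r)^−n)/r]) = $2,711.17

$2,711.17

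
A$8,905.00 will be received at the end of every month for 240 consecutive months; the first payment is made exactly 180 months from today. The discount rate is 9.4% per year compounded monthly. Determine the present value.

Ordinary annuity of 240 payments, first payment at period 180.
Periodic rate r = 0.094/12 per month; n is counted in months.
The ordinary-annuity PV formula values the stream one period before the first payment (period 179); discount that back 179 periods:
PV₀ = 8,905 × [1 − (1+r)^−240] / r × (1+r)^−179 = A$238,026.31

A$238,026.31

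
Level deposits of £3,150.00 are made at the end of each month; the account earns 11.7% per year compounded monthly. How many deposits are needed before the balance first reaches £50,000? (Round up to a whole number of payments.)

15 payments

Periodic rate r = 0.117/12 per month; n is counted in months.
Ordinary annuity FV: 50,000 = 3,150 × [((1+r)^n − 1)/r].
(1+r)^n = 1 + 50,000 × r / 3,150, so n = ln(1 + 50,000·r/3,150) / ln(1+r) = 14.83.
Round up to a whole number of payments: n = 15.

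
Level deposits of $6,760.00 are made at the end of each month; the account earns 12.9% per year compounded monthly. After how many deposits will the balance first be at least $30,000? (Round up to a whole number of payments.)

Periodic rate r = 0.129/12 per month; n is counted in months.
Ordinary annuity FV: 30,000 = 6,760 × [((1+r)^n − 1)/r].
(1+r)^n = 1 + 30,000 × r / 6,760, so n = ln(1 + 30,000·r/6,760) / ln(1+r) = 4.36.
Round up to a whole number of payments: n = 5.

5 payments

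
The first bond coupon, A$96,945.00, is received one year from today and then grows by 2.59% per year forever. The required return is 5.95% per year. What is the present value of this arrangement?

Periodic rate r = 0.0595 per year.
Growing perpetuity (Gordon): PV = PMT₁ / (r − g) = 96,945 / (r − 0.0259) = A$2,885,267.86.

A$2,885,267.86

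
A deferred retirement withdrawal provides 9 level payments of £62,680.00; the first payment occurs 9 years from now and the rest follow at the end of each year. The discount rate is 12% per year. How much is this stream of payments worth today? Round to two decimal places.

Ordinary annuity of 9 payments, first payment at period 9.
Periodic rate r = 0.12 per year.
The ordinary-annuity PV formula values the stream one period before the first payment (period 8); discount that back 8 periods:
PV₀ = 62,680 × [1 − (1+r)^−9] / r × (1+r)^−8 = £134,886.78

£134,886.78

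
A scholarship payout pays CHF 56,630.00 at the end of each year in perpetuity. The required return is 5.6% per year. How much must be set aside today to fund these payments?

Periodic rate r = 0.056 per year.
Level perpetuity: PV = PMT / r = 56,630 / (0.056) = CHF 1,011,250.00.

CHF 1,011,250.00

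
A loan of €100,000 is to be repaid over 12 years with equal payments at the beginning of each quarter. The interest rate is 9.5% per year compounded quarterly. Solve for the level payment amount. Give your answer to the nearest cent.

€3,432.37

Level annuity due; solve PV = PMT × [(1 − (1+r)^−n)/r] × (1+r) for PMT.
Periodic rate r = 0.095/4 per quarter; n is counted in quarters.
With n = 48: PMT = 100,000 / ([(1 − (1+r)^−n)/r] × (1+r)) = €3,432.37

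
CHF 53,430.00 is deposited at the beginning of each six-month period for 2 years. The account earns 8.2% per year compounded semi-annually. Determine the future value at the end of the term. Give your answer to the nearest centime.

CHF 236,543.02

This is an annuity due: 4 deposits of CHF 53,430.00 at the beginning of each six-month period.
Periodic rate r = 0.082/2 per half-year; n is counted in half-years.
FV = PMT × [((1+r)^n − 1)/r] × (1+r) = 53,430 × [(1+r)^4 − 1] / r × (1+r) = CHF 236,543.02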